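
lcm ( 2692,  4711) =18844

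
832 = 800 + 32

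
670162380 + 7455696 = 677618076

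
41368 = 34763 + 6605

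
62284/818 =76+58/409 = 76.14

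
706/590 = 353/295 = 1.20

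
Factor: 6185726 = 2^1*191^1*16193^1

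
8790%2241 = 2067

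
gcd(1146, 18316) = 2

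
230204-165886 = 64318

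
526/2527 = 526/2527 = 0.21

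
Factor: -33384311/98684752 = -2^(-4 )*17^1*19^1*1483^( - 1)*4159^( - 1 )*103357^1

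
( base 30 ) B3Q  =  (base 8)23440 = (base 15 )2E7B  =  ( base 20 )150G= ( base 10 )10016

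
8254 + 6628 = 14882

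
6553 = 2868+3685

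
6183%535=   298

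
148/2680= 37/670 = 0.06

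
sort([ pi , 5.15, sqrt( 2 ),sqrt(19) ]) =[sqrt(2), pi, sqrt(19), 5.15] 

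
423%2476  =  423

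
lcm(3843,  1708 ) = 15372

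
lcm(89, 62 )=5518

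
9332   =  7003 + 2329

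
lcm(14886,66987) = 133974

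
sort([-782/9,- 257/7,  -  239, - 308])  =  [ - 308  ,  -  239, - 782/9,-257/7]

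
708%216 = 60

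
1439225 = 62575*23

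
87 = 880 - 793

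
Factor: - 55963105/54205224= - 2^( - 3)*3^( - 1 )*5^1*11^2*233^1 * 383^( - 1 )*397^1*5897^(-1)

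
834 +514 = 1348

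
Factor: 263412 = 2^2*3^5*271^1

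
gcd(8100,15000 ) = 300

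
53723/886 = 53723/886 = 60.64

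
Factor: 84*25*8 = 16800 = 2^5 *3^1 *5^2 * 7^1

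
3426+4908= 8334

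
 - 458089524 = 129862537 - 587952061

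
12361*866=10704626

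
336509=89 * 3781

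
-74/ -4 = 37/2 = 18.50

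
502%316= 186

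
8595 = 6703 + 1892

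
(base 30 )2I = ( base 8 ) 116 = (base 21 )3f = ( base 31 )2G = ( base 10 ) 78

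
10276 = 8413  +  1863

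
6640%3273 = 94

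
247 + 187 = 434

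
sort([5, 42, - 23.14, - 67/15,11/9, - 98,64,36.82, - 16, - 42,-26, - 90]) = [ - 98, - 90, - 42 ,- 26, - 23.14, - 16 , - 67/15, 11/9,5,36.82, 42,  64]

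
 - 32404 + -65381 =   -  97785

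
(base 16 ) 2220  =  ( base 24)F40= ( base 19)153f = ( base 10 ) 8736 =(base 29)AB7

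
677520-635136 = 42384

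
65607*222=14564754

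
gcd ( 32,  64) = 32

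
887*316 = 280292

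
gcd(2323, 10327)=23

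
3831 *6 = 22986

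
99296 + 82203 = 181499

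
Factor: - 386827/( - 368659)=511/487 = 7^1*73^1*487^(-1)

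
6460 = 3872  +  2588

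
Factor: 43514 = 2^1*21757^1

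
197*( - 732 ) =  - 144204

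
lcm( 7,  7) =7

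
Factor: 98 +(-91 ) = 7 = 7^1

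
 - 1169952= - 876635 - 293317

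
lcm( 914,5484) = 5484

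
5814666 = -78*( - 74547 )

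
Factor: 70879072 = 2^5*11^1*61^1*3301^1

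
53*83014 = 4399742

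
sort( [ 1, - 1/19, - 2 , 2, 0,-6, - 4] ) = [ - 6, - 4, - 2, - 1/19,  0,1,2 ] 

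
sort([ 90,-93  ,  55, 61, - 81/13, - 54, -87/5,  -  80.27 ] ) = [-93, - 80.27, - 54, - 87/5, - 81/13,55,61,90] 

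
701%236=229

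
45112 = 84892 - 39780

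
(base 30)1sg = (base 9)2361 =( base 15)7c1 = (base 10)1756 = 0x6dc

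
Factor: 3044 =2^2*761^1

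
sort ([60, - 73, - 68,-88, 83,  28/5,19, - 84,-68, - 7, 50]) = [ - 88,-84 ,  -  73, - 68, - 68,-7,28/5, 19, 50,60,83]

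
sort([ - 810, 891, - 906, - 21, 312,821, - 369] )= [ - 906, - 810, - 369,-21, 312, 821,891]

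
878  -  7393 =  - 6515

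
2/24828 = 1/12414 = 0.00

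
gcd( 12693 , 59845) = 1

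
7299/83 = 87 + 78/83=87.94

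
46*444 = 20424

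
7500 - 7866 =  - 366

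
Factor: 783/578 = 2^( -1)  *  3^3*17^(- 2)*29^1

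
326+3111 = 3437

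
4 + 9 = 13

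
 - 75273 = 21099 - 96372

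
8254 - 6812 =1442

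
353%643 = 353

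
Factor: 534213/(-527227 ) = -3^2*139^( -1 )* 3793^(-1)*59357^1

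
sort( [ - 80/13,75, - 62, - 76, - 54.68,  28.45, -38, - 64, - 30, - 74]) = [  -  76, - 74, - 64, - 62, -54.68, - 38, - 30, - 80/13,  28.45, 75]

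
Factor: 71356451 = 31^1*2301821^1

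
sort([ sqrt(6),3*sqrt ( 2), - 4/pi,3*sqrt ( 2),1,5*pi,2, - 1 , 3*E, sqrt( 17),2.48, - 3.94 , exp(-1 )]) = [-3.94 ,  -  4/pi,- 1,exp( - 1),1, 2,  sqrt( 6 ) , 2.48,sqrt( 17 ), 3*sqrt(2 ) , 3*sqrt( 2),3*E,5*pi]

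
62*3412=211544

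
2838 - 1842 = 996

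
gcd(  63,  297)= 9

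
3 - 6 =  - 3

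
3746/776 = 4 + 321/388 = 4.83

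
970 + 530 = 1500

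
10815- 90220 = -79405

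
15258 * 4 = 61032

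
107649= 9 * 11961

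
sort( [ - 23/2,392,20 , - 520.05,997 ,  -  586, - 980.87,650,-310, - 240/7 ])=[ - 980.87, - 586, - 520.05, - 310, - 240/7, - 23/2,20,392 , 650,997]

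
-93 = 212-305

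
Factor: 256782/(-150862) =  - 3^1*42797^1*75431^( - 1 ) = -128391/75431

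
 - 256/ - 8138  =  128/4069 = 0.03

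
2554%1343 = 1211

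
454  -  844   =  -390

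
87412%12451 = 255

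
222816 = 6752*33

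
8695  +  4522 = 13217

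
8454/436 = 19  +  85/218 = 19.39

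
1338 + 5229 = 6567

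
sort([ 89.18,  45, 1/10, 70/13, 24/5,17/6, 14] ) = [ 1/10, 17/6, 24/5, 70/13, 14, 45,89.18]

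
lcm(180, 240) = 720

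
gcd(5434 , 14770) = 2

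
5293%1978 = 1337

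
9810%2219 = 934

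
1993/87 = 22+79/87= 22.91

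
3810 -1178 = 2632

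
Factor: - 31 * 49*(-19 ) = 28861 = 7^2*19^1*31^1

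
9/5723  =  9/5723 = 0.00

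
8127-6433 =1694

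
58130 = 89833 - 31703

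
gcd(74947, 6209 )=1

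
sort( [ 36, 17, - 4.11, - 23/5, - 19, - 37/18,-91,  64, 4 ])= [  -  91, - 19, - 23/5, - 4.11,-37/18, 4, 17, 36, 64]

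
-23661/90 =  - 2629/10 = - 262.90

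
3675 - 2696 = 979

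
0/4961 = 0 = 0.00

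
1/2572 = 1/2572=0.00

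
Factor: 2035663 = 7^1*43^1* 6763^1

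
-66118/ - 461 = 143 + 195/461 = 143.42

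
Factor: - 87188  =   - 2^2*71^1*307^1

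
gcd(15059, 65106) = 1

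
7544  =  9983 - 2439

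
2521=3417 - 896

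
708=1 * 708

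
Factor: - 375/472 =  - 2^( - 3)*3^1*5^3*59^( - 1) 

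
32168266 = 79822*403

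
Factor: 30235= 5^1*6047^1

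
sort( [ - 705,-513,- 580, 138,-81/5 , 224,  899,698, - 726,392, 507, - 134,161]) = [ - 726,-705,- 580,-513, - 134,-81/5, 138,161, 224,392 , 507,698, 899]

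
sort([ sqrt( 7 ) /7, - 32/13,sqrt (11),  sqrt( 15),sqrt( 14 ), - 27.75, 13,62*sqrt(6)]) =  [ - 27.75, - 32/13,sqrt( 7 )/7, sqrt( 11 ), sqrt(14),sqrt(15),13, 62*sqrt( 6 )]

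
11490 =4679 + 6811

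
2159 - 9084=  - 6925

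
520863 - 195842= 325021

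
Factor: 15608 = 2^3*1951^1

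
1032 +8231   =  9263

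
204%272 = 204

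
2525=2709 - 184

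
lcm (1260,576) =20160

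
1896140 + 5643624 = 7539764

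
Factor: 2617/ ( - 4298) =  - 2^( - 1)*7^( - 1)*307^(-1)*2617^1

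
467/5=467/5  =  93.40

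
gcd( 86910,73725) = 15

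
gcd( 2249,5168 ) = 1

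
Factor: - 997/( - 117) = 3^( - 2 )*13^( - 1)*997^1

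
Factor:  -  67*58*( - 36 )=2^3*3^2*29^1*67^1  =  139896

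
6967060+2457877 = 9424937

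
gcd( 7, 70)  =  7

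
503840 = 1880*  268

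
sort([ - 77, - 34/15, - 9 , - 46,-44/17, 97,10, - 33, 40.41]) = [ - 77, - 46,-33, - 9,-44/17, - 34/15, 10, 40.41 , 97]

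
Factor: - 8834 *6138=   -54223092 = - 2^2 * 3^2 * 7^1*11^1*31^1*631^1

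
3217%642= 7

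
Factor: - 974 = - 2^1*487^1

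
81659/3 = 27219 +2/3 = 27219.67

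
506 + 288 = 794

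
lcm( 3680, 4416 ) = 22080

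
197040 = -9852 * ( - 20)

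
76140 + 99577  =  175717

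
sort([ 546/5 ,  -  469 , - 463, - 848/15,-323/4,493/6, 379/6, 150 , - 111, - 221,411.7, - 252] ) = [ - 469, - 463,  -  252, - 221, - 111 ,-323/4,-848/15, 379/6, 493/6, 546/5, 150, 411.7 ]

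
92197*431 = 39736907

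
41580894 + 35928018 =77508912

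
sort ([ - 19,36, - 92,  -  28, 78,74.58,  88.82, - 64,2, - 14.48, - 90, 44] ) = [  -  92, - 90, - 64 ,-28, - 19, - 14.48,2, 36, 44, 74.58,78, 88.82 ] 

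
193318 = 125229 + 68089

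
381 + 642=1023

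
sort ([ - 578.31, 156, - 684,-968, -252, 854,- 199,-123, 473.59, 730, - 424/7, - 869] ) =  [  -  968, - 869,  -  684, - 578.31,-252, - 199, - 123 , - 424/7, 156, 473.59, 730,854]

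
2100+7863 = 9963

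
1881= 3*627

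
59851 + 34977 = 94828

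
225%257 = 225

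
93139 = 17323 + 75816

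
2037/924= 2 + 9/44=2.20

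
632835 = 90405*7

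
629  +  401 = 1030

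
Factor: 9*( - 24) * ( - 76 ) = 2^5 * 3^3* 19^1 = 16416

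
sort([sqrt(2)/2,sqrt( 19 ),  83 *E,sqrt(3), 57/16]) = [ sqrt(2 ) /2,sqrt( 3 ), 57/16, sqrt(19), 83*E ]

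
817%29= 5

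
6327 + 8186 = 14513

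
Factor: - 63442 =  - 2^1*31721^1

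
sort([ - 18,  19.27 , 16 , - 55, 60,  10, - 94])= [ - 94, - 55, - 18 , 10,16,19.27, 60 ]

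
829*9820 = 8140780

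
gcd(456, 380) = 76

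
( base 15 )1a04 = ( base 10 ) 5629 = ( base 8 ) 12775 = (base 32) 5ft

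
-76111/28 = - 10873/4 = - 2718.25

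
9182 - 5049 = 4133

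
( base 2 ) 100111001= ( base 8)471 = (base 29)an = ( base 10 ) 313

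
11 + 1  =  12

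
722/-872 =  - 361/436= - 0.83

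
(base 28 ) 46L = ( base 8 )6375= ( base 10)3325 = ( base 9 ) 4504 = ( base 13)168a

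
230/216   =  1 + 7/108=1.06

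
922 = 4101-3179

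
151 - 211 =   -  60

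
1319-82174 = -80855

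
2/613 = 2/613 =0.00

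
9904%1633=106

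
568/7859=568/7859 = 0.07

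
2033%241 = 105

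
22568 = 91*248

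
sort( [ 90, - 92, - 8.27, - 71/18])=[- 92,  -  8.27, - 71/18, 90 ]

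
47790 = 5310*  9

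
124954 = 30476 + 94478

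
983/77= 983/77 = 12.77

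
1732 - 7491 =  - 5759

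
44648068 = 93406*478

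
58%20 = 18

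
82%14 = 12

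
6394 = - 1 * ( - 6394 )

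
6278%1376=774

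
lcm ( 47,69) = 3243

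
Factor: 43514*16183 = 704187062  =  2^1 * 16183^1*21757^1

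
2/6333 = 2/6333=0.00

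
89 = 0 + 89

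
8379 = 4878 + 3501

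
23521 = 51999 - 28478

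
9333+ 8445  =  17778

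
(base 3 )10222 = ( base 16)6b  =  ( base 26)43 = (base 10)107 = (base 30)3H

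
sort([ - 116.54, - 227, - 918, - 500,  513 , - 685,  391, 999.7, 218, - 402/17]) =[ - 918, - 685, -500, - 227,  -  116.54, - 402/17,218, 391, 513, 999.7]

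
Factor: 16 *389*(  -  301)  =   - 1873424 = - 2^4*7^1*43^1*389^1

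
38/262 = 19/131 = 0.15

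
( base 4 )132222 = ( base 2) 11110101010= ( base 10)1962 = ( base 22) 414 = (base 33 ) 1qf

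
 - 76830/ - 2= 38415/1=38415.00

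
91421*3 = 274263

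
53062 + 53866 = 106928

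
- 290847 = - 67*4341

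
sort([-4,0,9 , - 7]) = [ - 7, - 4, 0,9 ]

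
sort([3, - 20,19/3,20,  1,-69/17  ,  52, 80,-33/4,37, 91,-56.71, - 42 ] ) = [ - 56.71, - 42, - 20 , - 33/4,-69/17,  1  ,  3,19/3, 20, 37,52, 80,91]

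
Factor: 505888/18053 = 2^5*7^(-1) *2579^( - 1)*15809^1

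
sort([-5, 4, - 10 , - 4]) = [-10, - 5,-4, 4] 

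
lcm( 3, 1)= 3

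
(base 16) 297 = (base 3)220120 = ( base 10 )663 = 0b1010010111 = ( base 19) 1fh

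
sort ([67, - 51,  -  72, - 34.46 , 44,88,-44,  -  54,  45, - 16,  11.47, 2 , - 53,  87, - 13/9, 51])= [ - 72, - 54, - 53, - 51, - 44, - 34.46, - 16,-13/9,  2,11.47,44 , 45,  51,  67, 87, 88 ]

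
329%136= 57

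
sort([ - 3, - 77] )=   [-77,-3 ] 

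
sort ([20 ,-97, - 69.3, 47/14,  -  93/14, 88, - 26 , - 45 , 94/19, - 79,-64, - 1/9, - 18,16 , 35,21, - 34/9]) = [ - 97, - 79,  -  69.3, - 64,-45, - 26,-18, - 93/14 ,- 34/9, - 1/9 , 47/14, 94/19, 16, 20, 21, 35, 88 ]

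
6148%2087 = 1974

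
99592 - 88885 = 10707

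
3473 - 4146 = - 673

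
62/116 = 31/58 = 0.53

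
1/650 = 1/650= 0.00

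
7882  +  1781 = 9663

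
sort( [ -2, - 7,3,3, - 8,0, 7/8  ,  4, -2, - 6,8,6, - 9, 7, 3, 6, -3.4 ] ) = [ -9,-8, - 7, - 6, - 3.4, - 2, - 2,0,7/8 , 3, 3,3,4,6 , 6,7,8]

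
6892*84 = 578928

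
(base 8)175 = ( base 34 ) 3N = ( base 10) 125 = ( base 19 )6b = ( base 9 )148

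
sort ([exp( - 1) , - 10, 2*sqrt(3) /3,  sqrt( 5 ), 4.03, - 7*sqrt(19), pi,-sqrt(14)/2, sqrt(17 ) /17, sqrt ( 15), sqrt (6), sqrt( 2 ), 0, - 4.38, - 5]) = [-7*sqrt( 19), - 10, - 5, - 4.38,- sqrt( 14)/2,0,sqrt( 17 ) /17, exp( - 1),2*sqrt( 3) /3,sqrt( 2), sqrt( 5 ),sqrt( 6),pi, sqrt( 15),4.03]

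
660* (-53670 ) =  - 35422200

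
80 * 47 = 3760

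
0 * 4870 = 0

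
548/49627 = 548/49627 = 0.01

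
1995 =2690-695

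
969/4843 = 969/4843= 0.20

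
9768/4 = 2442 = 2442.00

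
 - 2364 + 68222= 65858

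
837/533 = 1  +  304/533 = 1.57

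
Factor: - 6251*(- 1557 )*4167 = 3^4*7^1*19^1*47^1*173^1 * 463^1   =  40556606769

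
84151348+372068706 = 456220054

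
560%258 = 44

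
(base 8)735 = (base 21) 11F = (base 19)162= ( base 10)477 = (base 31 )fc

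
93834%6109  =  2199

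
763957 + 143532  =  907489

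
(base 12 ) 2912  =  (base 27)6EE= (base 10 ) 4766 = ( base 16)129E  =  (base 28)626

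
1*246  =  246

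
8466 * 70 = 592620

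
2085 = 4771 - 2686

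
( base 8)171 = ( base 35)3G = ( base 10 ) 121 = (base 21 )5g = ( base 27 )4d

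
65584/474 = 138 + 86/237 = 138.36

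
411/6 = 137/2= 68.50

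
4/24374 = 2/12187 = 0.00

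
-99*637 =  - 63063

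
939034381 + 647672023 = 1586706404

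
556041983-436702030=119339953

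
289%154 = 135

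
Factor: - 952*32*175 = -2^8*5^2*7^2*17^1 =- 5331200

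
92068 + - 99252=-7184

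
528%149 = 81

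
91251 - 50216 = 41035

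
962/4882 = 481/2441  =  0.20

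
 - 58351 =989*( - 59) 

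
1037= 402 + 635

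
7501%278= 273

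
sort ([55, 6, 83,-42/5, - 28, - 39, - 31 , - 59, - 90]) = [ - 90, - 59, - 39, - 31, - 28,-42/5, 6,55, 83 ] 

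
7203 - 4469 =2734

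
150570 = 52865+97705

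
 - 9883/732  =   - 14 + 365/732 = - 13.50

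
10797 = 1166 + 9631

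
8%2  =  0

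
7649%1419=554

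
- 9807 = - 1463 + - 8344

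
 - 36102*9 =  - 324918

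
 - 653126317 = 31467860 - 684594177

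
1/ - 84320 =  - 1 + 84319/84320 = - 0.00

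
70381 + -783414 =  - 713033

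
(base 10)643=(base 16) 283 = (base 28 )MR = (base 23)14M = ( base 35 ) ID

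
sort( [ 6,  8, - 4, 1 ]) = [ - 4, 1 , 6,8 ] 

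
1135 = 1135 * 1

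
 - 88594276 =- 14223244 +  - 74371032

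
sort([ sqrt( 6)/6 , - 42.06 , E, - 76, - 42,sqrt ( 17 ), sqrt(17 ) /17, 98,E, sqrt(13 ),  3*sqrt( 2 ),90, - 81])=[ - 81, - 76 ,-42.06, - 42, sqrt(17)/17,sqrt(6 ) /6,E,  E,sqrt(13 ), sqrt(17 ),3*sqrt( 2 ), 90,98]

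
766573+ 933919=1700492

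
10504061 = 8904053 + 1600008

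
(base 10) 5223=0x1467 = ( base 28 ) 6IF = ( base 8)12147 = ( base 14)1C91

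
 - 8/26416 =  - 1/3302=- 0.00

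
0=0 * 4766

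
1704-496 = 1208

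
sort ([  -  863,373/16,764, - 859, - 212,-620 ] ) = [-863, - 859,  -  620, - 212,373/16,  764]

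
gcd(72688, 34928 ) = 944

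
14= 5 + 9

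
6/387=2/129 = 0.02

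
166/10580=83/5290= 0.02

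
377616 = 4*94404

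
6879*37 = 254523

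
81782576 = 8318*9832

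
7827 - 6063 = 1764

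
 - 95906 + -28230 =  - 124136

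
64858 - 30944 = 33914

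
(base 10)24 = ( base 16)18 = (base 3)220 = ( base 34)O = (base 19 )15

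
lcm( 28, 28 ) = 28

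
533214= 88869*6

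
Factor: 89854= 2^1*44927^1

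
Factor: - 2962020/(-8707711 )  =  2^2*3^1*5^1*49367^1*8707711^( - 1)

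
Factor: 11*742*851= 2^1*7^1*11^1 * 23^1*37^1*53^1 = 6945862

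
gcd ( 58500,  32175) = 2925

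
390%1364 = 390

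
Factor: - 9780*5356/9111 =-2^4*5^1*13^1*103^1*163^1 * 3037^( -1 ) =- 17460560/3037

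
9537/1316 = 9537/1316 = 7.25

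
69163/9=69163/9=7684.78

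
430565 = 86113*5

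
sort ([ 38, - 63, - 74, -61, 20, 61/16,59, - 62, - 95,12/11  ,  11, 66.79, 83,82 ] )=[ - 95, - 74, - 63, - 62, - 61,  12/11,61/16, 11, 20, 38,59,66.79, 82 , 83 ] 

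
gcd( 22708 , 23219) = 7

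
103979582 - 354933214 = - 250953632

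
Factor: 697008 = 2^4*3^1 * 13^1* 1117^1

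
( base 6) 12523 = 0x783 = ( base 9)2566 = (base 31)201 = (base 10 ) 1923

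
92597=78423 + 14174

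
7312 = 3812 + 3500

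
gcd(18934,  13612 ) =2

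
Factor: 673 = 673^1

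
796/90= 398/45 = 8.84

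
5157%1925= 1307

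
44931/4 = 11232 + 3/4 = 11232.75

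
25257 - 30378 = - 5121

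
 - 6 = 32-38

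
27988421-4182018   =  23806403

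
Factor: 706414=2^1*107^1*3301^1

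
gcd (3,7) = 1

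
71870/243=295 + 185/243 = 295.76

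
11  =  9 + 2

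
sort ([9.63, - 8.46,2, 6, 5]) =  [ - 8.46,2,5, 6, 9.63] 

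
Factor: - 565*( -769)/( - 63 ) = -3^( - 2)*5^1* 7^( - 1)*113^1* 769^1 = - 434485/63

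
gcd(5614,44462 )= 2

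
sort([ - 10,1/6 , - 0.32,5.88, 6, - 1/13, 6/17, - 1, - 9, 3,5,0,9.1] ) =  [ - 10, - 9, - 1, - 0.32, - 1/13,0,1/6,6/17,3,5,5.88,6,9.1]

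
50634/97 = 522 = 522.00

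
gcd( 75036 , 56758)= 962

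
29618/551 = 29618/551 = 53.75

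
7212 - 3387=3825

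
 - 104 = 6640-6744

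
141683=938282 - 796599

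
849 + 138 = 987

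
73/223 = 73/223= 0.33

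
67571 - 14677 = 52894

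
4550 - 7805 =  - 3255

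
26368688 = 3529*7472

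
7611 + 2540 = 10151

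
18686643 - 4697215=13989428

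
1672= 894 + 778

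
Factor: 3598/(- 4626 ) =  - 3^( - 2)*7^1 = - 7/9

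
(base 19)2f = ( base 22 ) 29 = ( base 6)125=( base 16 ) 35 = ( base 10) 53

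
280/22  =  140/11 = 12.73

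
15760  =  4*3940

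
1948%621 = 85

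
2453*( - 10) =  - 24530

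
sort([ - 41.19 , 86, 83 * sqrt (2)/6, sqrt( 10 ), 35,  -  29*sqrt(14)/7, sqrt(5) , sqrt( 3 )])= [ - 41.19 , - 29 * sqrt (14)/7, sqrt (3), sqrt(  5), sqrt( 10), 83*sqrt(2)/6, 35, 86 ]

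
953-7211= -6258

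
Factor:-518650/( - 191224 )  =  575/212  =  2^(-2 )*5^2*23^1*53^ (  -  1)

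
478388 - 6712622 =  - 6234234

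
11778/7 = 1682+4/7 = 1682.57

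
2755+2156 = 4911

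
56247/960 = 18749/320 = 58.59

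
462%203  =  56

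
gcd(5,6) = 1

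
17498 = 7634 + 9864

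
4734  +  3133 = 7867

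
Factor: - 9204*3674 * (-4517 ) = 2^3*3^1 * 11^1 * 13^1 * 59^1 * 167^1*4517^1 = 152744595432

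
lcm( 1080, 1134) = 22680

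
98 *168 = 16464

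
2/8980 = 1/4490 = 0.00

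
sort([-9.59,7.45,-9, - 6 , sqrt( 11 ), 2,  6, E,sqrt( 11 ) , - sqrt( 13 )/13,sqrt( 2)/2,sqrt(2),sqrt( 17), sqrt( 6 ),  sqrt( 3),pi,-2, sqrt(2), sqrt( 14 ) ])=[  -  9.59, - 9, - 6, - 2, - sqrt(13) /13, sqrt( 2)/2,  sqrt(2),sqrt(2),sqrt(3 ), 2, sqrt( 6 ),E,pi,sqrt(11),  sqrt( 11),  sqrt(14 ), sqrt ( 17),6,7.45]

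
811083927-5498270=805585657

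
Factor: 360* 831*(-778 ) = -2^4 * 3^3*5^1*277^1 * 389^1 = -  232746480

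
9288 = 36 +9252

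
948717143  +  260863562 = 1209580705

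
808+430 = 1238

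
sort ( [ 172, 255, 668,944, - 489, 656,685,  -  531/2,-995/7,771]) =[ - 489, - 531/2,  -  995/7,172,255,656,668, 685,771,944]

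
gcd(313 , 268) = 1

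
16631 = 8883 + 7748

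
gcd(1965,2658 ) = 3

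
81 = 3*27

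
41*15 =615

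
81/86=81/86 = 0.94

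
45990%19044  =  7902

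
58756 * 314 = 18449384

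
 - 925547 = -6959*133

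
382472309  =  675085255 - 292612946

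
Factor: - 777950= - 2^1*5^2*15559^1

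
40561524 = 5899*6876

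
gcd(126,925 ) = 1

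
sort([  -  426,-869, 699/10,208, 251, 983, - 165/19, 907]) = [ - 869, -426, - 165/19, 699/10,  208, 251, 907, 983] 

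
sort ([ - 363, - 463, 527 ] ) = [ - 463, - 363,527 ]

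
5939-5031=908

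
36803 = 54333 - 17530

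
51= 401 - 350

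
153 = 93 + 60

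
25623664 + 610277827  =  635901491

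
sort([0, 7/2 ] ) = [ 0,7/2]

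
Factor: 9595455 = 3^1 * 5^1 * 639697^1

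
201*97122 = 19521522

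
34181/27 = 1265+26/27=1265.96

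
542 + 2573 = 3115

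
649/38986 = 649/38986 = 0.02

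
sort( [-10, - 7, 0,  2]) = [ - 10, - 7,0, 2 ] 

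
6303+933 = 7236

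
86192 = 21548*4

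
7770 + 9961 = 17731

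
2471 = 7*353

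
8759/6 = 1459 + 5/6  =  1459.83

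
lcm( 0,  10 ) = 0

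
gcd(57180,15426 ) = 6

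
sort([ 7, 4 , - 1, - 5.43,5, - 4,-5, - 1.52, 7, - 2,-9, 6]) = [ - 9, - 5.43, - 5,-4 , - 2, - 1.52,  -  1, 4, 5,6, 7,7]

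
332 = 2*166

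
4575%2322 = 2253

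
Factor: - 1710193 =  - 1710193^1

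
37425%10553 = 5766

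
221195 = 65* 3403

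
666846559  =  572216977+94629582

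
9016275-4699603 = 4316672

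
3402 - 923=2479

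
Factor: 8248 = 2^3 * 1031^1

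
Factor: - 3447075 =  - 3^1*5^2*19^1*41^1 * 59^1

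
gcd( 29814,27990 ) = 6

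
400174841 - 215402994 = 184771847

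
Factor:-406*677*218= - 59919916 = - 2^2*7^1*29^1*109^1*677^1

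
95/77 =1 + 18/77 = 1.23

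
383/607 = 383/607= 0.63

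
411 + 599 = 1010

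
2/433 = 2/433 =0.00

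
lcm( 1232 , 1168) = 89936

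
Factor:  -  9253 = -19^1*487^1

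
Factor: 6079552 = 2^6*94993^1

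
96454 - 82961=13493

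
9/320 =9/320 = 0.03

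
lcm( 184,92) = 184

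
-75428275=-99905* 755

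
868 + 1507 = 2375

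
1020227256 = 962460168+57767088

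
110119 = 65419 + 44700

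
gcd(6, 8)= 2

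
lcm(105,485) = 10185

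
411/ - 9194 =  - 1 +8783/9194 =-0.04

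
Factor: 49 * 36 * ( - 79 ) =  - 139356 = - 2^2*3^2 * 7^2 * 79^1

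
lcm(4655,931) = 4655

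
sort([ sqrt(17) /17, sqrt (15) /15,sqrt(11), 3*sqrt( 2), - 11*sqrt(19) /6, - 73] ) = [ - 73,-11*sqrt ( 19 ) /6 , sqrt (17)/17,sqrt ( 15 ) /15, sqrt(11),3*sqrt( 2)]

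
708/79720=177/19930 = 0.01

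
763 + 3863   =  4626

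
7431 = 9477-2046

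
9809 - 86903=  - 77094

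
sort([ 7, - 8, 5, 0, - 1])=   [-8, - 1, 0,  5, 7] 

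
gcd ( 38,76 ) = 38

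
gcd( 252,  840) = 84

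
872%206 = 48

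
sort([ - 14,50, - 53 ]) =[ - 53, - 14,50 ]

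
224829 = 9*24981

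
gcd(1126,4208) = 2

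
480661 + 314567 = 795228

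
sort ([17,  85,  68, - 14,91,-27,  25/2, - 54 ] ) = [ - 54,-27, - 14,  25/2 , 17 , 68,85,91] 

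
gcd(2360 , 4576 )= 8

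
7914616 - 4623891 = 3290725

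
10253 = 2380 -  - 7873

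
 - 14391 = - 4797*3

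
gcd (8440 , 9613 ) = 1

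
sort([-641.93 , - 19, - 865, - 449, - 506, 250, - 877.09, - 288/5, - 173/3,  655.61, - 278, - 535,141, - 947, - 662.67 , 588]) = [ - 947, - 877.09, - 865, - 662.67,-641.93, - 535, - 506, -449,- 278 , -173/3, - 288/5, - 19, 141,  250, 588,655.61 ] 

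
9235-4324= 4911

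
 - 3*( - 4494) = 13482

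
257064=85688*3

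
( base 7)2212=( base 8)1431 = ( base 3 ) 1002101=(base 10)793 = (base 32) op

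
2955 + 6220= 9175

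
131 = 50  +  81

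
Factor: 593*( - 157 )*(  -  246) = 2^1*3^1*41^1 * 157^1*593^1=22902846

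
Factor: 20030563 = 7^2* 408787^1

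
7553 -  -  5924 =13477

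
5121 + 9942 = 15063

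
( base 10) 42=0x2a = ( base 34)18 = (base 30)1c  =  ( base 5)132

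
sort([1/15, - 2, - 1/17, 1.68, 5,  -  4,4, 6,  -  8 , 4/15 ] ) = [-8, - 4, - 2, - 1/17, 1/15, 4/15,1.68 , 4, 5,  6]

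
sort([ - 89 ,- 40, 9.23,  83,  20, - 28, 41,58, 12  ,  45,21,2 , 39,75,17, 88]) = [ - 89,-40,  -  28 , 2,9.23,  12, 17, 20, 21, 39, 41, 45,58, 75,83,88 ] 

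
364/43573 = 364/43573= 0.01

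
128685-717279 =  - 588594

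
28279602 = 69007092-40727490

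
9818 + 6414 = 16232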